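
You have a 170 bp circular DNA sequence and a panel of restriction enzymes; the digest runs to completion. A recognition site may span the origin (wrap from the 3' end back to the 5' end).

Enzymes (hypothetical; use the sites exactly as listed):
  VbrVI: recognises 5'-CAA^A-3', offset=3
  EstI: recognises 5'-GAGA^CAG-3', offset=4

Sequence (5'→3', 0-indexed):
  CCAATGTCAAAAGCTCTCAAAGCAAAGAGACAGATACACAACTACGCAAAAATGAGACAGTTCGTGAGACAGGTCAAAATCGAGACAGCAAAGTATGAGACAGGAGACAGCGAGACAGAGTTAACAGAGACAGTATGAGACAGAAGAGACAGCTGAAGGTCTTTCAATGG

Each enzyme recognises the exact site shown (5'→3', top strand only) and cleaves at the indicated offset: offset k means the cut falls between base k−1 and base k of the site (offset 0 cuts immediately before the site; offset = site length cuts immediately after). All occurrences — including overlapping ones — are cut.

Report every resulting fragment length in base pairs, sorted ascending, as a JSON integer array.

[5,5,6,7,8,8,8,8,9,9,10,10,12,15,19,31]

Site scan:
  VbrVI (CAAA, off=3): starts [7, 17, 22, 46, 74, 88] → cuts [10, 20, 25, 49, 77, 91]
  EstI (GAGACAG, off=4): starts [26, 53, 65, 81, 96, 103, 111, 126, 136, 145] → cuts [30, 57, 69, 85, 100, 107, 115, 130, 140, 149]

Pooled cuts: [10, 20, 25, 30, 49, 57, 69, 77, 85, 91, 100, 107, 115, 130, 140, 149]

Fragment lengths:
  10→20: 10 bp
  20→25: 5 bp
  25→30: 5 bp
  30→49: 19 bp
  49→57: 8 bp
  57→69: 12 bp
  69→77: 8 bp
  77→85: 8 bp
  85→91: 6 bp
  91→100: 9 bp
  100→107: 7 bp
  107→115: 8 bp
  115→130: 15 bp
  130→140: 10 bp
  140→149: 9 bp
  149→10 (wrap): 170-149+10 = 31 bp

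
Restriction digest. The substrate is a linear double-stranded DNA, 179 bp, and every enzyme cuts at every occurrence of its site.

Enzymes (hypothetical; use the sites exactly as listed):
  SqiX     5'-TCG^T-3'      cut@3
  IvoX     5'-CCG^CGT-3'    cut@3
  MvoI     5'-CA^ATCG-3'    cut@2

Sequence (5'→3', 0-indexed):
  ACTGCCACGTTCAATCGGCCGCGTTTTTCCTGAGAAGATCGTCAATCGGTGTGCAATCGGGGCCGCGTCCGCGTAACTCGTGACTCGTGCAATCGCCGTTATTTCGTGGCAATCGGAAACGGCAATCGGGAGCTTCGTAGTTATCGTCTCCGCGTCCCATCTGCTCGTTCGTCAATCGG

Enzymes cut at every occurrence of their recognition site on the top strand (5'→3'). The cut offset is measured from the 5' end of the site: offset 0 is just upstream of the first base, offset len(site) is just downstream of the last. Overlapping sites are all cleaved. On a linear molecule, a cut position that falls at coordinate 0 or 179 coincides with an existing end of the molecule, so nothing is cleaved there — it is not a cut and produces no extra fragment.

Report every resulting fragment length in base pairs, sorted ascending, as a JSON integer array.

Site scan:
  SqiX (TCGT, off=3): starts [38, 77, 84, 103, 134, 143, 164, 168] → cuts [41, 80, 87, 106, 137, 146, 167, 171]
  IvoX (CCGCGT, off=3): starts [18, 62, 68, 149] → cuts [21, 65, 71, 152]
  MvoI (CAATCG, off=2): starts [11, 42, 53, 89, 109, 122, 172] → cuts [13, 44, 55, 91, 111, 124, 174]

All cut coordinates (distinct, sorted): [13, 21, 41, 44, 55, 65, 71, 80, 87, 91, 106, 111, 124, 137, 146, 152, 167, 171, 174]

Fragment lengths:
  [0,13): 13 bp
  [13,21): 8 bp
  [21,41): 20 bp
  [41,44): 3 bp
  [44,55): 11 bp
  [55,65): 10 bp
  [65,71): 6 bp
  [71,80): 9 bp
  [80,87): 7 bp
  [87,91): 4 bp
  [91,106): 15 bp
  [106,111): 5 bp
  [111,124): 13 bp
  [124,137): 13 bp
  [137,146): 9 bp
  [146,152): 6 bp
  [152,167): 15 bp
  [167,171): 4 bp
  [171,174): 3 bp
  [174,179): 5 bp

[3,3,4,4,5,5,6,6,7,8,9,9,10,11,13,13,13,15,15,20]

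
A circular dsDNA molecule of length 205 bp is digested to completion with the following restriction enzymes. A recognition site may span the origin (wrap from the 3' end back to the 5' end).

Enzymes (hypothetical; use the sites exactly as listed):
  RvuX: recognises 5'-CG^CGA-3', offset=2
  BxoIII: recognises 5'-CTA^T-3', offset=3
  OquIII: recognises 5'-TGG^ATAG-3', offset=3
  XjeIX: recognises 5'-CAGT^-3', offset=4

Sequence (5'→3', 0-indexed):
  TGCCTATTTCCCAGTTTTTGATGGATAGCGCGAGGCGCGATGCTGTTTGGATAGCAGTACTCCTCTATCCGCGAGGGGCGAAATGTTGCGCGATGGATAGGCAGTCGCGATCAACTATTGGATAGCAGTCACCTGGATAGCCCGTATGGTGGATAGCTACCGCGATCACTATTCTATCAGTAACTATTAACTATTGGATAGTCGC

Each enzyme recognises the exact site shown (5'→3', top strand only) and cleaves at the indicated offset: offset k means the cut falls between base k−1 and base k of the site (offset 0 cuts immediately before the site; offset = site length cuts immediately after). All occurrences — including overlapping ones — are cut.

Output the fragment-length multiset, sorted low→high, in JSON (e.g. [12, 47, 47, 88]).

Scan for sites:
  RvuX (CGCGA, off=2): starts [28, 35, 69, 88, 105, 160] → cuts [30, 37, 71, 90, 107, 162]
  BxoIII (CTAT, off=3): starts [3, 64, 114, 168, 173, 183, 190] → cuts [6, 67, 117, 171, 176, 186, 193]
  OquIII (TGGATAG, off=3): starts [21, 47, 93, 118, 133, 149, 194] → cuts [24, 50, 96, 121, 136, 152, 197]
  XjeIX (CAGT, off=4): starts [11, 54, 101, 125, 177] → cuts [15, 58, 105, 129, 181]

Pooled cuts: [6, 15, 24, 30, 37, 50, 58, 67, 71, 90, 96, 105, 107, 117, 121, 129, 136, 152, 162, 171, 176, 181, 186, 193, 197]

Fragment lengths:
  6→15: 9 bp
  15→24: 9 bp
  24→30: 6 bp
  30→37: 7 bp
  37→50: 13 bp
  50→58: 8 bp
  58→67: 9 bp
  67→71: 4 bp
  71→90: 19 bp
  90→96: 6 bp
  96→105: 9 bp
  105→107: 2 bp
  107→117: 10 bp
  117→121: 4 bp
  121→129: 8 bp
  129→136: 7 bp
  136→152: 16 bp
  152→162: 10 bp
  162→171: 9 bp
  171→176: 5 bp
  176→181: 5 bp
  181→186: 5 bp
  186→193: 7 bp
  193→197: 4 bp
  197→6 (wrap): 205-197+6 = 14 bp

[2,4,4,4,5,5,5,6,6,7,7,7,8,8,9,9,9,9,9,10,10,13,14,16,19]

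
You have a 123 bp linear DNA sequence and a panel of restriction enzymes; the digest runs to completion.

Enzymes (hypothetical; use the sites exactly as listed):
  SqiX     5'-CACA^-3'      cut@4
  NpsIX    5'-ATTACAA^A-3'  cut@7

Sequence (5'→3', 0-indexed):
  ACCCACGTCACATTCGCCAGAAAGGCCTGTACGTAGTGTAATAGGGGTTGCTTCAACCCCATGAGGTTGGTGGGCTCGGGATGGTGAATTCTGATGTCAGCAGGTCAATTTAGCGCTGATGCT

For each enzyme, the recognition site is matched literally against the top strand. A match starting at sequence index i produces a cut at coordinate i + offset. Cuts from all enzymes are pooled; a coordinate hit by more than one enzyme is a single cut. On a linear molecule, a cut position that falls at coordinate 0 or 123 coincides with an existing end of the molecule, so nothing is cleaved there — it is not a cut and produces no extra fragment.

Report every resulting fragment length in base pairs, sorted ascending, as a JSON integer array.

Per-enzyme occurrences:
  SqiX CACA/4: at [8] ⇒ [12]
  NpsIX (ATTACAAA, off=7): no sites

All cut coordinates (distinct, sorted): [12]

Fragments:
  [0,12): 12 bp
  [12,123): 111 bp

[12,111]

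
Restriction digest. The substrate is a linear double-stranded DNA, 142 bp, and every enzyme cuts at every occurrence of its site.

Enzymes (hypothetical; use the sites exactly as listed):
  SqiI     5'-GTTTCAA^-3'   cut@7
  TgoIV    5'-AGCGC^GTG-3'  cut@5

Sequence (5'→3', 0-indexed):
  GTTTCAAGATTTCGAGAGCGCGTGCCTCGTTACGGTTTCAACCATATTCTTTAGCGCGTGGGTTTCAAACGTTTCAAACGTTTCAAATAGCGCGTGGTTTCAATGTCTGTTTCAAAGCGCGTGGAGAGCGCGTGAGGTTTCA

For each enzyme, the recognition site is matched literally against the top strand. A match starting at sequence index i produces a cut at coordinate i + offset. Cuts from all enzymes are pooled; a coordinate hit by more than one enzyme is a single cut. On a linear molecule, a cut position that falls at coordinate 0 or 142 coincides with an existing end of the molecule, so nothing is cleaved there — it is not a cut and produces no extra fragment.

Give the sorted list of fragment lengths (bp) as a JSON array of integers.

Per-enzyme occurrences:
  SqiI (GTTTCAA, off=7): starts [0, 34, 61, 70, 79, 96, 108] → cuts [7, 41, 68, 77, 86, 103, 115]
  TgoIV (AGCGCGTG, off=5): starts [16, 52, 88, 115, 126] → cuts [21, 57, 93, 120, 131]

Pooled cuts: [7, 21, 41, 57, 68, 77, 86, 93, 103, 115, 120, 131]

Fragments:
  [0,7): 7 bp
  [7,21): 14 bp
  [21,41): 20 bp
  [41,57): 16 bp
  [57,68): 11 bp
  [68,77): 9 bp
  [77,86): 9 bp
  [86,93): 7 bp
  [93,103): 10 bp
  [103,115): 12 bp
  [115,120): 5 bp
  [120,131): 11 bp
  [131,142): 11 bp

[5,7,7,9,9,10,11,11,11,12,14,16,20]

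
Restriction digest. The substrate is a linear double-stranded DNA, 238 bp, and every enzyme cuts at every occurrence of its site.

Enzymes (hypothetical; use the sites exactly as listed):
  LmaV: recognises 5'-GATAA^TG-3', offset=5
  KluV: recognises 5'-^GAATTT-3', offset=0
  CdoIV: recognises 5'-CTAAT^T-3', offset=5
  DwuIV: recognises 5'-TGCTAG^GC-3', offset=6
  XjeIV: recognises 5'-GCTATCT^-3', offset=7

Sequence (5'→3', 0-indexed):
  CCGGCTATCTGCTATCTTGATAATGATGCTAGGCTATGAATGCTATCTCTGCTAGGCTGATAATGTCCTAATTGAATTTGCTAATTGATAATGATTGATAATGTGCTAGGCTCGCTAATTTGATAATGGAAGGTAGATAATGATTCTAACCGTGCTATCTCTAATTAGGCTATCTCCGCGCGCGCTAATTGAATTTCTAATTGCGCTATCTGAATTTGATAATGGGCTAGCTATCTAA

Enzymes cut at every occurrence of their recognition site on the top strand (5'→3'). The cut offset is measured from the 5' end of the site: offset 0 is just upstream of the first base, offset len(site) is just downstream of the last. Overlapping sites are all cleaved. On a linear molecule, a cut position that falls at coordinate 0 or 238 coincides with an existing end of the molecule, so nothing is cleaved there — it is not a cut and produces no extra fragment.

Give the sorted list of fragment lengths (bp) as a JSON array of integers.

[1,1,2,5,6,6,7,7,7,8,8,9,9,10,10,10,10,10,11,11,12,14,14,14,16,20]

Per-enzyme occurrences:
  LmaV (GATAATG, off=5): starts [18, 58, 86, 96, 121, 135, 217] → cuts [23, 63, 91, 101, 126, 140, 222]
  KluV (GAATTT, off=0): starts [73, 190, 211] → cuts [73, 190, 211]
  CdoIV (CTAATT, off=5): starts [67, 80, 114, 160, 184, 196] → cuts [72, 85, 119, 165, 189, 201]
  DwuIV (TGCTAGGC, off=6): starts [26, 49, 103] → cuts [32, 55, 109]
  XjeIV (GCTATCT, off=7): starts [3, 10, 41, 153, 168, 204, 229] → cuts [10, 17, 48, 160, 175, 211, 236]

Pooled cuts: [10, 17, 23, 32, 48, 55, 63, 72, 73, 85, 91, 101, 109, 119, 126, 140, 160, 165, 175, 189, 190, 201, 211, 222, 236]

Fragments:
  [0,10): 10 bp
  [10,17): 7 bp
  [17,23): 6 bp
  [23,32): 9 bp
  [32,48): 16 bp
  [48,55): 7 bp
  [55,63): 8 bp
  [63,72): 9 bp
  [72,73): 1 bp
  [73,85): 12 bp
  [85,91): 6 bp
  [91,101): 10 bp
  [101,109): 8 bp
  [109,119): 10 bp
  [119,126): 7 bp
  [126,140): 14 bp
  [140,160): 20 bp
  [160,165): 5 bp
  [165,175): 10 bp
  [175,189): 14 bp
  [189,190): 1 bp
  [190,201): 11 bp
  [201,211): 10 bp
  [211,222): 11 bp
  [222,236): 14 bp
  [236,238): 2 bp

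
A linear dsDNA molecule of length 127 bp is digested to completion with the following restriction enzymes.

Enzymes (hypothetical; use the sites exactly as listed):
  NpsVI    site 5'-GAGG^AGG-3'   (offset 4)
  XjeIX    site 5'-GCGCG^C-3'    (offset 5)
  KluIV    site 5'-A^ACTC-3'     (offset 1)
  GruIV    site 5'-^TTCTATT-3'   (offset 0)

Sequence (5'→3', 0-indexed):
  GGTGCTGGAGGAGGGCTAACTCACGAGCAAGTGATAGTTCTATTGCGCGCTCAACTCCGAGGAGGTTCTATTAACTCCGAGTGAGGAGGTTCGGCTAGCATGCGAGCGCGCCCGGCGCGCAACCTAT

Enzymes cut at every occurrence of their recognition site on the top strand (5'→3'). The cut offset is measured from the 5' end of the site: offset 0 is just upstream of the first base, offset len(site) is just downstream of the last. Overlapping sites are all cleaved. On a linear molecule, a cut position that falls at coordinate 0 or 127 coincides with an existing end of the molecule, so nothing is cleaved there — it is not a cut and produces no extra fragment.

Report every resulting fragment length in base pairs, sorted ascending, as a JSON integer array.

[3,4,7,8,8,9,9,11,12,13,19,24]

Scan for sites:
  NpsVI (GAGGAGG, off=4): starts [7, 58, 82] → cuts [11, 62, 86]
  XjeIX (GCGCGC, off=5): starts [44, 105, 114] → cuts [49, 110, 119]
  KluIV (AACTC, off=1): starts [17, 52, 72] → cuts [18, 53, 73]
  GruIV (TTCTATT, off=0): starts [37, 65] → cuts [37, 65]

All cut coordinates (distinct, sorted): [11, 18, 37, 49, 53, 62, 65, 73, 86, 110, 119]

Fragments:
  [0,11): 11 bp
  [11,18): 7 bp
  [18,37): 19 bp
  [37,49): 12 bp
  [49,53): 4 bp
  [53,62): 9 bp
  [62,65): 3 bp
  [65,73): 8 bp
  [73,86): 13 bp
  [86,110): 24 bp
  [110,119): 9 bp
  [119,127): 8 bp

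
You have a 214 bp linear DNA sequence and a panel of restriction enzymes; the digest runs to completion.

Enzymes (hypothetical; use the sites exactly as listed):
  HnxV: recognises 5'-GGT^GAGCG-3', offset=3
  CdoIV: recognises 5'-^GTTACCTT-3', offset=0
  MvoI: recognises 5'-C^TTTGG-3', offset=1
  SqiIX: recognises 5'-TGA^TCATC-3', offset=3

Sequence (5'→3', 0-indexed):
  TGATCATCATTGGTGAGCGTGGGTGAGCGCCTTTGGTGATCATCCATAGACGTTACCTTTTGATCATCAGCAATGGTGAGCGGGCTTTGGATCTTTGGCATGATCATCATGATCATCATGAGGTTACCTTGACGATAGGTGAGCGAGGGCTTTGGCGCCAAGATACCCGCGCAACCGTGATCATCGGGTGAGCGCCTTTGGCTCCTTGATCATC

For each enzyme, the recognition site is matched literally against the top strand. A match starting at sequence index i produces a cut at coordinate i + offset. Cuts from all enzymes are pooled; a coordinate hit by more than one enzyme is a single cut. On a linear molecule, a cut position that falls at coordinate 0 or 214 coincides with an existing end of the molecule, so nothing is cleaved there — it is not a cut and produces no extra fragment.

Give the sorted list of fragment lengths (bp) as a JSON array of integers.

[3,5,7,7,8,8,8,9,9,10,10,10,10,11,12,12,13,14,18,30]

Scan for sites:
  HnxV (GGTGAGCG, off=3): starts [11, 21, 74, 137, 186] → cuts [14, 24, 77, 140, 189]
  CdoIV (GTTACCTT, off=0): starts [51, 122] → cuts [51, 122]
  MvoI (CTTTGG, off=1): starts [30, 84, 92, 149, 195] → cuts [31, 85, 93, 150, 196]
  SqiIX (TGATCATC, off=3): starts [0, 36, 60, 100, 109, 177, 206] → cuts [3, 39, 63, 103, 112, 180, 209]

All cut coordinates (distinct, sorted): [3, 14, 24, 31, 39, 51, 63, 77, 85, 93, 103, 112, 122, 140, 150, 180, 189, 196, 209]

Fragment lengths:
  [0,3): 3 bp
  [3,14): 11 bp
  [14,24): 10 bp
  [24,31): 7 bp
  [31,39): 8 bp
  [39,51): 12 bp
  [51,63): 12 bp
  [63,77): 14 bp
  [77,85): 8 bp
  [85,93): 8 bp
  [93,103): 10 bp
  [103,112): 9 bp
  [112,122): 10 bp
  [122,140): 18 bp
  [140,150): 10 bp
  [150,180): 30 bp
  [180,189): 9 bp
  [189,196): 7 bp
  [196,209): 13 bp
  [209,214): 5 bp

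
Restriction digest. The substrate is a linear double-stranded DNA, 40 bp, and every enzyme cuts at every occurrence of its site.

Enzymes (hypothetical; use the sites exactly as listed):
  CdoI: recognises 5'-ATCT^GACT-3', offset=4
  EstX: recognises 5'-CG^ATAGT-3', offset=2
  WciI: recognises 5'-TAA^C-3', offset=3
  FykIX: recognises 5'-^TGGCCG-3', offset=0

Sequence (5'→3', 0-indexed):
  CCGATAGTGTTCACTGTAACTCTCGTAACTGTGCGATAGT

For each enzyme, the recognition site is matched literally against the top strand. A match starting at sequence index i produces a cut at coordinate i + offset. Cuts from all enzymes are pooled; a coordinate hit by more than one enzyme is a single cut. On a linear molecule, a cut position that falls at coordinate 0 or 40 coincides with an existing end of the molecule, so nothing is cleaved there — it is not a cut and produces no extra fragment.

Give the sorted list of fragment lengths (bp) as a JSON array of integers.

Per-enzyme occurrences:
  CdoI (ATCTGACT, off=4): no sites
  EstX (CGATAGT, off=2): starts [1, 33] → cuts [3, 35]
  WciI (TAAC, off=3): starts [16, 25] → cuts [19, 28]
  FykIX (TGGCCG, off=0): no sites

Pooled cuts: [3, 19, 28, 35]

Fragments:
  [0,3): 3 bp
  [3,19): 16 bp
  [19,28): 9 bp
  [28,35): 7 bp
  [35,40): 5 bp

[3,5,7,9,16]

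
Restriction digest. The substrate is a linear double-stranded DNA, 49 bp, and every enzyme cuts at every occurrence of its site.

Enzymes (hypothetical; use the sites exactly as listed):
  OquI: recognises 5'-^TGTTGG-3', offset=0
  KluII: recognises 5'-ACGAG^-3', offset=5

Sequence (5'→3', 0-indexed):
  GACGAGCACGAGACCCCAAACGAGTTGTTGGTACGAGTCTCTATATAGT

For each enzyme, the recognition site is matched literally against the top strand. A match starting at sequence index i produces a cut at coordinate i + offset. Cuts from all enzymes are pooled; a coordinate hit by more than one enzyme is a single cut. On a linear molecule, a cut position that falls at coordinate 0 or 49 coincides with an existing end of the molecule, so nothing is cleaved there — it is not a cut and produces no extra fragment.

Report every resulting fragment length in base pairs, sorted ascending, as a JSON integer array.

[1,6,6,12,12,12]

Scan for sites:
  OquI TGTTGG/0: at [25] ⇒ [25]
  KluII ACGAG/5: at [1, 7, 19, 32] ⇒ [6, 12, 24, 37]

Pooled cuts: [6, 12, 24, 25, 37]

Fragment lengths:
  [0,6): 6 bp
  [6,12): 6 bp
  [12,24): 12 bp
  [24,25): 1 bp
  [25,37): 12 bp
  [37,49): 12 bp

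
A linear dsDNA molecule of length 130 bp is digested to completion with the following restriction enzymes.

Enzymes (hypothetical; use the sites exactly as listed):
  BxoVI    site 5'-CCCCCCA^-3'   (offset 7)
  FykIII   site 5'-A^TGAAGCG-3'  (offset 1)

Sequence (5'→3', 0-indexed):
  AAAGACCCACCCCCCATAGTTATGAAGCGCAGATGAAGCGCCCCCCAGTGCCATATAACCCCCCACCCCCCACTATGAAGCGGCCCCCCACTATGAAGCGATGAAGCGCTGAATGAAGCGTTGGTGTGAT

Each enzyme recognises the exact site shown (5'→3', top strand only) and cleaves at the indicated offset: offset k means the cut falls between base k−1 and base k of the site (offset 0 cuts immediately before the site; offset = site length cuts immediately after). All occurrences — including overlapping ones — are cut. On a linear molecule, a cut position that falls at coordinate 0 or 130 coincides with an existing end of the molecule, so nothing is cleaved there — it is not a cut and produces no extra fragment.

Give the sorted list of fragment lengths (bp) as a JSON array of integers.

[3,3,6,7,8,11,12,14,15,16,17,18]

Site scan:
  BxoVI (CCCCCCA, off=7): starts [9, 40, 58, 65, 83] → cuts [16, 47, 65, 72, 90]
  FykIII (ATGAAGCG, off=1): starts [21, 32, 74, 92, 100, 112] → cuts [22, 33, 75, 93, 101, 113]

All cut coordinates (distinct, sorted): [16, 22, 33, 47, 65, 72, 75, 90, 93, 101, 113]

Fragment lengths:
  [0,16): 16 bp
  [16,22): 6 bp
  [22,33): 11 bp
  [33,47): 14 bp
  [47,65): 18 bp
  [65,72): 7 bp
  [72,75): 3 bp
  [75,90): 15 bp
  [90,93): 3 bp
  [93,101): 8 bp
  [101,113): 12 bp
  [113,130): 17 bp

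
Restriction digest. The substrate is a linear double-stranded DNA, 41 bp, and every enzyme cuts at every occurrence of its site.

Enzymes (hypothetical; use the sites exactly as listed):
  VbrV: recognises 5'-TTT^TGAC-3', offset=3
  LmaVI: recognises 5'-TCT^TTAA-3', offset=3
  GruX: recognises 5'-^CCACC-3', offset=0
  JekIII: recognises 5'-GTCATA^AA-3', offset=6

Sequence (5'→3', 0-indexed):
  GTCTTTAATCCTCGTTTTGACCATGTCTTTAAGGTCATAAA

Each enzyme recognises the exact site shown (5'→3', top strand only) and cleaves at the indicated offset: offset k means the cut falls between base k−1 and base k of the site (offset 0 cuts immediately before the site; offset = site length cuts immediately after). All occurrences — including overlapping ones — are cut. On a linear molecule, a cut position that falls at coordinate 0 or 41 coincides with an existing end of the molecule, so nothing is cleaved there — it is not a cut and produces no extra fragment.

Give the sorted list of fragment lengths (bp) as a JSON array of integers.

Scan for sites:
  VbrV (TTTTGAC, off=3): starts [14] → cuts [17]
  LmaVI (TCTTTAA, off=3): starts [1, 25] → cuts [4, 28]
  GruX (CCACC, off=0): no sites
  JekIII (GTCATAAA, off=6): starts [33] → cuts [39]

All cut coordinates (distinct, sorted): [4, 17, 28, 39]

Fragment lengths:
  [0,4): 4 bp
  [4,17): 13 bp
  [17,28): 11 bp
  [28,39): 11 bp
  [39,41): 2 bp

[2,4,11,11,13]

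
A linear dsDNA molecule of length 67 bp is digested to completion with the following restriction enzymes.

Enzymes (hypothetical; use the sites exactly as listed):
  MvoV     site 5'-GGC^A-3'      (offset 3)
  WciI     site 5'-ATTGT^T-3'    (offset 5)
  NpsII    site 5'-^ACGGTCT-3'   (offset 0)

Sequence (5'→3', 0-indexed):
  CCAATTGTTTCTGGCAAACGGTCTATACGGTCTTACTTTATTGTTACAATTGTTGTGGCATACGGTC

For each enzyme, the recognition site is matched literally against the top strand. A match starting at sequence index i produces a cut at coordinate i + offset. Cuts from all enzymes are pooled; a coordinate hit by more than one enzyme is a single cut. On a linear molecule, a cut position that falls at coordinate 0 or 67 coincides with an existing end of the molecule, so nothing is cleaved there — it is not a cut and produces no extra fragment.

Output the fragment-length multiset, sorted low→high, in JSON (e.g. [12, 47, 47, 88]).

Scan for sites:
  MvoV (GGCA, off=3): starts [12, 56] → cuts [15, 59]
  WciI (ATTGTT, off=5): starts [3, 39, 48] → cuts [8, 44, 53]
  NpsII (ACGGTCT, off=0): starts [17, 26] → cuts [17, 26]

Pooled cuts: [8, 15, 17, 26, 44, 53, 59]

Fragments:
  [0,8): 8 bp
  [8,15): 7 bp
  [15,17): 2 bp
  [17,26): 9 bp
  [26,44): 18 bp
  [44,53): 9 bp
  [53,59): 6 bp
  [59,67): 8 bp

[2,6,7,8,8,9,9,18]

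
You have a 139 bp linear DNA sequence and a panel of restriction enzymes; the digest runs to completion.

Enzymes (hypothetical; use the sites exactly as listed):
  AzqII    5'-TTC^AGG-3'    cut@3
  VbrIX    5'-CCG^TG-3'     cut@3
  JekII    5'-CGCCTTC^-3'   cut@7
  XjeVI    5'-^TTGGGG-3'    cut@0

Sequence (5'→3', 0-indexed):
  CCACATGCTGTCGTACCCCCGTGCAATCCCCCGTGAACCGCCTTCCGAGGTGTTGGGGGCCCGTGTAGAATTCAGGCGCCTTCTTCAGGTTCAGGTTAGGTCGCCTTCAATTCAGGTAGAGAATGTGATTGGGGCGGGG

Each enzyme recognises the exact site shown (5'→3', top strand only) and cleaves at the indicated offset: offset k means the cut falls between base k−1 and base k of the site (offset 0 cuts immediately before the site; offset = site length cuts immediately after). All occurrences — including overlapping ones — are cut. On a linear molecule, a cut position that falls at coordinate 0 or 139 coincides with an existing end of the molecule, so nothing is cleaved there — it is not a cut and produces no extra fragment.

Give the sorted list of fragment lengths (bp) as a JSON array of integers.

[3,5,6,7,10,10,11,11,12,12,15,16,21]

Scan for sites:
  AzqII TTCAGG/3: at [70, 83, 89, 110] ⇒ [73, 86, 92, 113]
  VbrIX CCGTG/3: at [18, 30, 60] ⇒ [21, 33, 63]
  JekII CGCCTTC/7: at [38, 76, 101] ⇒ [45, 83, 108]
  XjeVI TTGGGG/0: at [52, 128] ⇒ [52, 128]

All cut coordinates (distinct, sorted): [21, 33, 45, 52, 63, 73, 83, 86, 92, 108, 113, 128]

Fragment lengths:
  [0,21): 21 bp
  [21,33): 12 bp
  [33,45): 12 bp
  [45,52): 7 bp
  [52,63): 11 bp
  [63,73): 10 bp
  [73,83): 10 bp
  [83,86): 3 bp
  [86,92): 6 bp
  [92,108): 16 bp
  [108,113): 5 bp
  [113,128): 15 bp
  [128,139): 11 bp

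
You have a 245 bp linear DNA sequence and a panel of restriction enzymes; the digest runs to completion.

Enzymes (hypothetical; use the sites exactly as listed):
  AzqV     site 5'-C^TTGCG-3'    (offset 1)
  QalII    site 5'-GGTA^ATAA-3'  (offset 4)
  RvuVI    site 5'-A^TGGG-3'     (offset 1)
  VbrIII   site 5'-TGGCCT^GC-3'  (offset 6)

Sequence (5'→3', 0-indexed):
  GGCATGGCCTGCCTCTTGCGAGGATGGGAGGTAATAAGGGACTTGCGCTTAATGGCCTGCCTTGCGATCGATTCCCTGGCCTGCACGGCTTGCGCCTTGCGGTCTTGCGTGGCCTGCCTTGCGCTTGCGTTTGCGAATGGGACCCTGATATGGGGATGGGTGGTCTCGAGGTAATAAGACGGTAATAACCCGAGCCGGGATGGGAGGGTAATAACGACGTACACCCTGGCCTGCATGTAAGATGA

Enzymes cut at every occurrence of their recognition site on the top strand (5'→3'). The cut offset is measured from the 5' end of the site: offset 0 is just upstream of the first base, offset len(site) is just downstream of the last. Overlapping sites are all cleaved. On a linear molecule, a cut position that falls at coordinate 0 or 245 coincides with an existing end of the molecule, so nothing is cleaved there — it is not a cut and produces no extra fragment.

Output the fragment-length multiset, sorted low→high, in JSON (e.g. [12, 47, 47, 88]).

Scan for sites:
  AzqV (CTTGCG, off=1): starts [14, 41, 60, 88, 95, 103, 117, 123] → cuts [15, 42, 61, 89, 96, 104, 118, 124]
  QalII (GGTAATAA, off=4): starts [29, 169, 180, 206] → cuts [33, 173, 184, 210]
  RvuVI (ATGGG, off=1): starts [23, 136, 149, 155, 199] → cuts [24, 137, 150, 156, 200]
  VbrIII (TGGCCTGC, off=6): starts [4, 52, 76, 109, 226] → cuts [10, 58, 82, 115, 232]

Pooled cuts: [10, 15, 24, 33, 42, 58, 61, 82, 89, 96, 104, 115, 118, 124, 137, 150, 156, 173, 184, 200, 210, 232]

Fragment lengths:
  [0,10): 10 bp
  [10,15): 5 bp
  [15,24): 9 bp
  [24,33): 9 bp
  [33,42): 9 bp
  [42,58): 16 bp
  [58,61): 3 bp
  [61,82): 21 bp
  [82,89): 7 bp
  [89,96): 7 bp
  [96,104): 8 bp
  [104,115): 11 bp
  [115,118): 3 bp
  [118,124): 6 bp
  [124,137): 13 bp
  [137,150): 13 bp
  [150,156): 6 bp
  [156,173): 17 bp
  [173,184): 11 bp
  [184,200): 16 bp
  [200,210): 10 bp
  [210,232): 22 bp
  [232,245): 13 bp

[3,3,5,6,6,7,7,8,9,9,9,10,10,11,11,13,13,13,16,16,17,21,22]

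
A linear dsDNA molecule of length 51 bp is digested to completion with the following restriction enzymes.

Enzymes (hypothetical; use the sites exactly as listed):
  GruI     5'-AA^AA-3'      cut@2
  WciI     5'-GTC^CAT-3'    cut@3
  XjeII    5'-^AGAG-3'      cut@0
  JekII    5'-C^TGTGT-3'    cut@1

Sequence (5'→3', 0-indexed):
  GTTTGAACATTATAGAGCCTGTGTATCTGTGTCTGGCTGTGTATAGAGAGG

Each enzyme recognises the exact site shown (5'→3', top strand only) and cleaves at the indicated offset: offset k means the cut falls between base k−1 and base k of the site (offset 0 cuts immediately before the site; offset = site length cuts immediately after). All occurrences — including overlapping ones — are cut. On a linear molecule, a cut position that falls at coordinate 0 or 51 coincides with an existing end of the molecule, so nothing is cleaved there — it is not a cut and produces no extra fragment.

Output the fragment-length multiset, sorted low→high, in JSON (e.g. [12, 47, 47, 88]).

[2,5,6,7,8,10,13]

Site scan:
  GruI (AAAA, off=2): no sites
  WciI (GTCCAT, off=3): no sites
  XjeII AGAG/0: at [13, 44, 46] ⇒ [13, 44, 46]
  JekII CTGTGT/1: at [18, 26, 36] ⇒ [19, 27, 37]

Pooled cuts: [13, 19, 27, 37, 44, 46]

Fragment lengths:
  [0,13): 13 bp
  [13,19): 6 bp
  [19,27): 8 bp
  [27,37): 10 bp
  [37,44): 7 bp
  [44,46): 2 bp
  [46,51): 5 bp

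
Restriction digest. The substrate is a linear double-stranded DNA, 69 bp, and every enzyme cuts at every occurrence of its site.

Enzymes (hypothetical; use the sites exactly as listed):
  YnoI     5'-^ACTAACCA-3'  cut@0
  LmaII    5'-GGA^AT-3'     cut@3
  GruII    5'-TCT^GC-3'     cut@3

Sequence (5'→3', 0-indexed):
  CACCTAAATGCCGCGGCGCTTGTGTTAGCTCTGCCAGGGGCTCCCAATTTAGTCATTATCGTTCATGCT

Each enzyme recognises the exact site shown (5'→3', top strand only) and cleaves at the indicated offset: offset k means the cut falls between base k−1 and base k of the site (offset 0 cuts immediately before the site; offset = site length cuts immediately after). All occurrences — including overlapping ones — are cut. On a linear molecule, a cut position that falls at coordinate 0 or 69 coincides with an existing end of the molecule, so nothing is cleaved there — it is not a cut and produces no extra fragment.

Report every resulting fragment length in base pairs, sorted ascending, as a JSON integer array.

Per-enzyme occurrences:
  YnoI (ACTAACCA, off=0): no sites
  LmaII (GGAAT, off=3): no sites
  GruII (TCTGC, off=3): starts [29] → cuts [32]

Pooled cuts: [32]

Fragment lengths:
  [0,32): 32 bp
  [32,69): 37 bp

[32,37]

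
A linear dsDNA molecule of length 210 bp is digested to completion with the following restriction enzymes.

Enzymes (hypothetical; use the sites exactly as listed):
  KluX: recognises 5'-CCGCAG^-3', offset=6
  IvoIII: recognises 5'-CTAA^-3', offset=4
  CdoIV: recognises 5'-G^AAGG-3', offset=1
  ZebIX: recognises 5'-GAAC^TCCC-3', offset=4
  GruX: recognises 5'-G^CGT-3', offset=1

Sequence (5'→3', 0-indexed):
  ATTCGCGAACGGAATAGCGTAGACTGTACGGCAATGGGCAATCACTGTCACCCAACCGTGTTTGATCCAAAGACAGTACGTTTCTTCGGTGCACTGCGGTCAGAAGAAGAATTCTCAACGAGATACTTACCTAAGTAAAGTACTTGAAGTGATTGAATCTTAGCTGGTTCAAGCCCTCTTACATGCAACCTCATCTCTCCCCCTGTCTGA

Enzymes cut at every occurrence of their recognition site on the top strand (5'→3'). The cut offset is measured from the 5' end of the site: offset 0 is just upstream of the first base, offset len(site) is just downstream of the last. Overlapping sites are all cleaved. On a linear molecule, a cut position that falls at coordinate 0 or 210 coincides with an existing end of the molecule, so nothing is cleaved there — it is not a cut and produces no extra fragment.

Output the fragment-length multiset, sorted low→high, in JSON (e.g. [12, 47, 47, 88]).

Scan for sites:
  KluX (CCGCAG, off=6): no sites
  IvoIII (CTAA, off=4): starts [130] → cuts [134]
  CdoIV (GAAGG, off=1): no sites
  ZebIX (GAACTCCC, off=4): no sites
  GruX (GCGT, off=1): starts [16] → cuts [17]

All cut coordinates (distinct, sorted): [17, 134]

Fragment lengths:
  [0,17): 17 bp
  [17,134): 117 bp
  [134,210): 76 bp

[17,76,117]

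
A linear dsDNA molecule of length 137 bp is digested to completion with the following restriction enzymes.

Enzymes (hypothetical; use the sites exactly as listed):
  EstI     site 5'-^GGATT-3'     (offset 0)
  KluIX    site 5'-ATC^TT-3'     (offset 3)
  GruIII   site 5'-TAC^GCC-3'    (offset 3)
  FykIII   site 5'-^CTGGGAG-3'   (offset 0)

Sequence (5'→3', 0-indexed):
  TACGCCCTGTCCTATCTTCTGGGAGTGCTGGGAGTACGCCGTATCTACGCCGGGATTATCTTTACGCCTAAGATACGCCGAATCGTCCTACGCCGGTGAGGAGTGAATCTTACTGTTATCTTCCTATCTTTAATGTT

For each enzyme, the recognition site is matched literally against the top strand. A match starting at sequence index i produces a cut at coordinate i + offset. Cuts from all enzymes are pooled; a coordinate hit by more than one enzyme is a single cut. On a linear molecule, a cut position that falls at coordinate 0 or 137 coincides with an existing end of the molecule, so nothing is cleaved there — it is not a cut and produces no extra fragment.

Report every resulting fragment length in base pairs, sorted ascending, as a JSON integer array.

Scan for sites:
  EstI (GGATT, off=0): starts [52] → cuts [52]
  KluIX (ATCTT, off=3): starts [13, 57, 106, 117, 125] → cuts [16, 60, 109, 120, 128]
  GruIII (TACGCC, off=3): starts [0, 34, 45, 62, 73, 88] → cuts [3, 37, 48, 65, 76, 91]
  FykIII (CTGGGAG, off=0): starts [18, 27] → cuts [18, 27]

All cut coordinates (distinct, sorted): [3, 16, 18, 27, 37, 48, 52, 60, 65, 76, 91, 109, 120, 128]

Fragments:
  [0,3): 3 bp
  [3,16): 13 bp
  [16,18): 2 bp
  [18,27): 9 bp
  [27,37): 10 bp
  [37,48): 11 bp
  [48,52): 4 bp
  [52,60): 8 bp
  [60,65): 5 bp
  [65,76): 11 bp
  [76,91): 15 bp
  [91,109): 18 bp
  [109,120): 11 bp
  [120,128): 8 bp
  [128,137): 9 bp

[2,3,4,5,8,8,9,9,10,11,11,11,13,15,18]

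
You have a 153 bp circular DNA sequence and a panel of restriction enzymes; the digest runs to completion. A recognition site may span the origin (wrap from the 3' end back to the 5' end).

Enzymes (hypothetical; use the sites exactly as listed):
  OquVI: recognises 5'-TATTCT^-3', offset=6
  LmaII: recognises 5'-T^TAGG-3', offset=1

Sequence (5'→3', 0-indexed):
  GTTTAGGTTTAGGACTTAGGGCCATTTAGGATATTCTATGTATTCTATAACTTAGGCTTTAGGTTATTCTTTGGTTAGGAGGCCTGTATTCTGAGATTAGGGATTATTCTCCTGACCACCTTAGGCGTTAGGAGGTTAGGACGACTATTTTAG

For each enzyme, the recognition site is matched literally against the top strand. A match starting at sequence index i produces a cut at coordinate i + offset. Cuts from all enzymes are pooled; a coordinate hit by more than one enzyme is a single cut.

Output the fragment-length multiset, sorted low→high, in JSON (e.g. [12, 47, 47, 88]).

Site scan:
  OquVI (TATTCT, off=6): starts [31, 40, 64, 86, 104] → cuts [37, 46, 70, 92, 110]
  LmaII (TTAGG, off=1): starts [2, 8, 15, 25, 51, 58, 74, 96, 120, 127, 135, 149] → cuts [3, 9, 16, 26, 52, 59, 75, 97, 121, 128, 136, 150]

All cut coordinates (distinct, sorted): [3, 9, 16, 26, 37, 46, 52, 59, 70, 75, 92, 97, 110, 121, 128, 136, 150]

Fragments:
  3→9: 6 bp
  9→16: 7 bp
  16→26: 10 bp
  26→37: 11 bp
  37→46: 9 bp
  46→52: 6 bp
  52→59: 7 bp
  59→70: 11 bp
  70→75: 5 bp
  75→92: 17 bp
  92→97: 5 bp
  97→110: 13 bp
  110→121: 11 bp
  121→128: 7 bp
  128→136: 8 bp
  136→150: 14 bp
  150→3 (wrap): 153-150+3 = 6 bp

[5,5,6,6,6,7,7,7,8,9,10,11,11,11,13,14,17]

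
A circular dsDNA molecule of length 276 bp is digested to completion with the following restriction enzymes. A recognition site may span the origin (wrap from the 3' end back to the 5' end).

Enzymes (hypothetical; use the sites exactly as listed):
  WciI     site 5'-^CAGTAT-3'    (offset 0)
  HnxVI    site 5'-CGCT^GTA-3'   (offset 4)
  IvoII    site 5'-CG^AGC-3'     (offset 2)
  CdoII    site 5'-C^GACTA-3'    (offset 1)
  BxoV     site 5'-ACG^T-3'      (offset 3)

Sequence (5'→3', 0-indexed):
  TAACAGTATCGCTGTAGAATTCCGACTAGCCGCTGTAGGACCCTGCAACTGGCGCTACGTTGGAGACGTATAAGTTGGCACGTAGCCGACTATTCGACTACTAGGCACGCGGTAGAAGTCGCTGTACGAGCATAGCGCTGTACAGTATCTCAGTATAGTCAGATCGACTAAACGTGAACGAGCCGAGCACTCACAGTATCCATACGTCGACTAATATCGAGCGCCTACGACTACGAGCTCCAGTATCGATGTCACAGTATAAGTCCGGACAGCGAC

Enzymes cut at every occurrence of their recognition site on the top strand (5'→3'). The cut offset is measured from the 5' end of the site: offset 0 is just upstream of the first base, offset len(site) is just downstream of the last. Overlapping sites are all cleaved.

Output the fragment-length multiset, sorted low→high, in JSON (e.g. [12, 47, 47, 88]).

Site scan:
  WciI CAGTAT/0: at [3, 142, 150, 193, 240, 254] ⇒ [3, 142, 150, 193, 240, 254]
  HnxVI CGCTGTA/4: at [9, 30, 119, 135] ⇒ [13, 34, 123, 139]
  IvoII CGAGC/2: at [126, 178, 183, 217, 233] ⇒ [128, 180, 185, 219, 235]
  CdoII CGACTA/1: at [22, 86, 94, 164, 207, 227, 272] ⇒ [23, 87, 95, 165, 208, 228, 273]
  BxoV ACGT/3: at [56, 65, 79, 171, 203] ⇒ [59, 68, 82, 174, 206]

All cut coordinates (distinct, sorted): [3, 13, 23, 34, 59, 68, 82, 87, 95, 123, 128, 139, 142, 150, 165, 174, 180, 185, 193, 206, 208, 219, 228, 235, 240, 254, 273]

Fragment lengths:
  3→13: 10 bp
  13→23: 10 bp
  23→34: 11 bp
  34→59: 25 bp
  59→68: 9 bp
  68→82: 14 bp
  82→87: 5 bp
  87→95: 8 bp
  95→123: 28 bp
  123→128: 5 bp
  128→139: 11 bp
  139→142: 3 bp
  142→150: 8 bp
  150→165: 15 bp
  165→174: 9 bp
  174→180: 6 bp
  180→185: 5 bp
  185→193: 8 bp
  193→206: 13 bp
  206→208: 2 bp
  208→219: 11 bp
  219→228: 9 bp
  228→235: 7 bp
  235→240: 5 bp
  240→254: 14 bp
  254→273: 19 bp
  273→3 (wrap): 276-273+3 = 6 bp

[2,3,5,5,5,5,6,6,7,8,8,8,9,9,9,10,10,11,11,11,13,14,14,15,19,25,28]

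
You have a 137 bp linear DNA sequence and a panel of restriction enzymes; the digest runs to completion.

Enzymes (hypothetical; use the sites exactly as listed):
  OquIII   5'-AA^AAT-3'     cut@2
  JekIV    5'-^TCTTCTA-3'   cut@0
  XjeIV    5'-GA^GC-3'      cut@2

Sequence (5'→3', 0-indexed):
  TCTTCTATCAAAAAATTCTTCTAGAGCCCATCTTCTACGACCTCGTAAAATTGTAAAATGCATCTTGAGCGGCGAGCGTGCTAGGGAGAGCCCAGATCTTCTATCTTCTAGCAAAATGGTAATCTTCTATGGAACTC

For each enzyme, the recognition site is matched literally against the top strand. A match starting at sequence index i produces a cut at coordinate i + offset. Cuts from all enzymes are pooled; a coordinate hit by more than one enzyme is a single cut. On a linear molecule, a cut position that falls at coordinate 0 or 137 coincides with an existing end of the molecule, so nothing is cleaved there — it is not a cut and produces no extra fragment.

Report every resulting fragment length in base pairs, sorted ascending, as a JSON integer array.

Scan for sites:
  OquIII AAAAT/2: at [11, 46, 54, 112] ⇒ [13, 48, 56, 114]
  JekIV TCTTCTA/0: at [0, 16, 30, 96, 103, 122] ⇒ [16, 30, 96, 103, 122] (position 0 is a terminus of the linear molecule — no cut)
  XjeIV GAGC/2: at [23, 66, 73, 87] ⇒ [25, 68, 75, 89]

All cut coordinates (distinct, sorted): [13, 16, 25, 30, 48, 56, 68, 75, 89, 96, 103, 114, 122]

Fragment lengths:
  [0,13): 13 bp
  [13,16): 3 bp
  [16,25): 9 bp
  [25,30): 5 bp
  [30,48): 18 bp
  [48,56): 8 bp
  [56,68): 12 bp
  [68,75): 7 bp
  [75,89): 14 bp
  [89,96): 7 bp
  [96,103): 7 bp
  [103,114): 11 bp
  [114,122): 8 bp
  [122,137): 15 bp

[3,5,7,7,7,8,8,9,11,12,13,14,15,18]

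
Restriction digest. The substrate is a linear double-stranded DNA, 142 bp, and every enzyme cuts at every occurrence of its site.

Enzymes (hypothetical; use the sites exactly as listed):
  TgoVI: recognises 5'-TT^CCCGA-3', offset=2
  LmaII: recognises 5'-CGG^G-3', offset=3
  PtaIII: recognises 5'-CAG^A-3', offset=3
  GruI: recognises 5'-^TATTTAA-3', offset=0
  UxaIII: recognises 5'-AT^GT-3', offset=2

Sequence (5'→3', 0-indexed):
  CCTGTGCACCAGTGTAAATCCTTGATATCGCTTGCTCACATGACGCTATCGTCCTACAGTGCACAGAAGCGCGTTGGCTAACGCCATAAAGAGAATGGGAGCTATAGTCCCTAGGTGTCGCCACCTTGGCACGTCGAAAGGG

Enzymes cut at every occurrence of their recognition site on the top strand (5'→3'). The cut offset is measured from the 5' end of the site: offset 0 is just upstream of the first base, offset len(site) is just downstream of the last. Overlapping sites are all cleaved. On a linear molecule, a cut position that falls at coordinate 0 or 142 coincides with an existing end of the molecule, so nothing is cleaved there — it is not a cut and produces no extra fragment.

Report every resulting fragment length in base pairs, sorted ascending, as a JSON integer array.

Per-enzyme occurrences:
  TgoVI (TTCCCGA, off=2): no sites
  LmaII (CGGG, off=3): no sites
  PtaIII (CAGA, off=3): starts [63] → cuts [66]
  GruI (TATTTAA, off=0): no sites
  UxaIII (ATGT, off=2): no sites

All cut coordinates (distinct, sorted): [66]

Fragment lengths:
  [0,66): 66 bp
  [66,142): 76 bp

[66,76]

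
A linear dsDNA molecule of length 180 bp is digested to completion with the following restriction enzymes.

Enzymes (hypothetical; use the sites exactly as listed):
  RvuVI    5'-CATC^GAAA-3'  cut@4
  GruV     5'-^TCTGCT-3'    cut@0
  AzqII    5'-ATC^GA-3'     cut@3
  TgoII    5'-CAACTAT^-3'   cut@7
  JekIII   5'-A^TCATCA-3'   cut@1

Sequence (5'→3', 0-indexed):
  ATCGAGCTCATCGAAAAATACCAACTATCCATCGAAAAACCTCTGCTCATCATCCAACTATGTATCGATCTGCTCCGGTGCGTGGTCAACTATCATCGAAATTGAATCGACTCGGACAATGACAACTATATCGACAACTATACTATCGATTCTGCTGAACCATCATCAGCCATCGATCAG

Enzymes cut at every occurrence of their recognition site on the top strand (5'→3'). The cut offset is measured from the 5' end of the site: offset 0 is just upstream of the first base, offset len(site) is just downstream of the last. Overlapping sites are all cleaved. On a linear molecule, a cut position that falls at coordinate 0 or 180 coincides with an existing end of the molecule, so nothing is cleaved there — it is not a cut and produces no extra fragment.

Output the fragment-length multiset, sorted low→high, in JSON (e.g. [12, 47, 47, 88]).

Scan for sites:
  RvuVI CATCGAAA/4: at [8, 29, 93] ⇒ [12, 33, 97]
  GruV TCTGCT/0: at [41, 68, 150] ⇒ [41, 68, 150]
  AzqII ATCGA/3: at [0, 9, 30, 63, 94, 105, 129, 144, 171] ⇒ [3, 12, 33, 66, 97, 108, 132, 147, 174]
  TgoII CAACTAT/7: at [21, 54, 86, 122, 134] ⇒ [28, 61, 93, 129, 141]
  JekIII ATCATCA/1: at [161] ⇒ [162]

All cut coordinates (distinct, sorted): [3, 12, 28, 33, 41, 61, 66, 68, 93, 97, 108, 129, 132, 141, 147, 150, 162, 174]

Fragments:
  [0,3): 3 bp
  [3,12): 9 bp
  [12,28): 16 bp
  [28,33): 5 bp
  [33,41): 8 bp
  [41,61): 20 bp
  [61,66): 5 bp
  [66,68): 2 bp
  [68,93): 25 bp
  [93,97): 4 bp
  [97,108): 11 bp
  [108,129): 21 bp
  [129,132): 3 bp
  [132,141): 9 bp
  [141,147): 6 bp
  [147,150): 3 bp
  [150,162): 12 bp
  [162,174): 12 bp
  [174,180): 6 bp

[2,3,3,3,4,5,5,6,6,8,9,9,11,12,12,16,20,21,25]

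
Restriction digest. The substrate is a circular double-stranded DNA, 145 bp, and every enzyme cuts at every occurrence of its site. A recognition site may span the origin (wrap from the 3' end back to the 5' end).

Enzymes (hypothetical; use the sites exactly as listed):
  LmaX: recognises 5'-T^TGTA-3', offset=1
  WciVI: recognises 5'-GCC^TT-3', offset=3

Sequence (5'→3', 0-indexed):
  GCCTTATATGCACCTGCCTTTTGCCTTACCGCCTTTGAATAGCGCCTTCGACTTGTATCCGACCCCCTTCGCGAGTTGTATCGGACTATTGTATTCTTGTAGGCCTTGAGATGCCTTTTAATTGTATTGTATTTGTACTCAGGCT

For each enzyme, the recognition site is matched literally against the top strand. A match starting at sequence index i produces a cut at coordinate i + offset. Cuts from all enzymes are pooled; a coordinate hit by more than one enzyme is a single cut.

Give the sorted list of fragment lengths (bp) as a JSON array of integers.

[5,6,7,7,7,8,8,8,10,13,13,15,15,23]

Scan for sites:
  LmaX TTGTA/1: at [52, 75, 88, 96, 121, 126, 132] ⇒ [53, 76, 89, 97, 122, 127, 133]
  WciVI GCCTT/3: at [0, 15, 22, 30, 43, 102, 112] ⇒ [3, 18, 25, 33, 46, 105, 115]

Pooled cuts: [3, 18, 25, 33, 46, 53, 76, 89, 97, 105, 115, 122, 127, 133]

Fragment lengths:
  3→18: 15 bp
  18→25: 7 bp
  25→33: 8 bp
  33→46: 13 bp
  46→53: 7 bp
  53→76: 23 bp
  76→89: 13 bp
  89→97: 8 bp
  97→105: 8 bp
  105→115: 10 bp
  115→122: 7 bp
  122→127: 5 bp
  127→133: 6 bp
  133→3 (wrap): 145-133+3 = 15 bp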